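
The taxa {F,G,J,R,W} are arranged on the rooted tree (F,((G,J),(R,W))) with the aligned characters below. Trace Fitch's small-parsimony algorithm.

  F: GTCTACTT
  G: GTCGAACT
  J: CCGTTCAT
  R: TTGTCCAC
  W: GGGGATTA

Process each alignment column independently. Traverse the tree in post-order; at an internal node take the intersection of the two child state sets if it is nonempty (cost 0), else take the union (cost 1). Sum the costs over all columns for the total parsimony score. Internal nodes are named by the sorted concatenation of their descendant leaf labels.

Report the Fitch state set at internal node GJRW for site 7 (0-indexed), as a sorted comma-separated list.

GJ@0: {G} ∪ {C} = {C,G} (union, +1)
RW@0: {T} ∪ {G} = {G,T} (union, +1)
GJRW@0: {C,G} ∩ {G,T} = {G} (intersection, +0)
FGJRW@0: {G} ∩ {G} = {G} (intersection, +0)
GJ@1: {T} ∪ {C} = {C,T} (union, +1)
RW@1: {T} ∪ {G} = {G,T} (union, +1)
GJRW@1: {C,T} ∩ {G,T} = {T} (intersection, +0)
FGJRW@1: {T} ∩ {T} = {T} (intersection, +0)
GJ@2: {C} ∪ {G} = {C,G} (union, +1)
RW@2: {G} ∩ {G} = {G} (intersection, +0)
GJRW@2: {C,G} ∩ {G} = {G} (intersection, +0)
FGJRW@2: {C} ∪ {G} = {C,G} (union, +1)
GJ@3: {G} ∪ {T} = {G,T} (union, +1)
RW@3: {T} ∪ {G} = {G,T} (union, +1)
GJRW@3: {G,T} ∩ {G,T} = {G,T} (intersection, +0)
FGJRW@3: {T} ∩ {G,T} = {T} (intersection, +0)
GJ@4: {A} ∪ {T} = {A,T} (union, +1)
RW@4: {C} ∪ {A} = {A,C} (union, +1)
GJRW@4: {A,T} ∩ {A,C} = {A} (intersection, +0)
FGJRW@4: {A} ∩ {A} = {A} (intersection, +0)
GJ@5: {A} ∪ {C} = {A,C} (union, +1)
RW@5: {C} ∪ {T} = {C,T} (union, +1)
GJRW@5: {A,C} ∩ {C,T} = {C} (intersection, +0)
FGJRW@5: {C} ∩ {C} = {C} (intersection, +0)
GJ@6: {C} ∪ {A} = {A,C} (union, +1)
RW@6: {A} ∪ {T} = {A,T} (union, +1)
GJRW@6: {A,C} ∩ {A,T} = {A} (intersection, +0)
FGJRW@6: {T} ∪ {A} = {A,T} (union, +1)
GJ@7: {T} ∩ {T} = {T} (intersection, +0)
RW@7: {C} ∪ {A} = {A,C} (union, +1)
GJRW@7: {T} ∪ {A,C} = {A,C,T} (union, +1)
FGJRW@7: {T} ∩ {A,C,T} = {T} (intersection, +0)
per-site changes: [2, 2, 2, 2, 2, 2, 3, 2]; total = 17

A,C,T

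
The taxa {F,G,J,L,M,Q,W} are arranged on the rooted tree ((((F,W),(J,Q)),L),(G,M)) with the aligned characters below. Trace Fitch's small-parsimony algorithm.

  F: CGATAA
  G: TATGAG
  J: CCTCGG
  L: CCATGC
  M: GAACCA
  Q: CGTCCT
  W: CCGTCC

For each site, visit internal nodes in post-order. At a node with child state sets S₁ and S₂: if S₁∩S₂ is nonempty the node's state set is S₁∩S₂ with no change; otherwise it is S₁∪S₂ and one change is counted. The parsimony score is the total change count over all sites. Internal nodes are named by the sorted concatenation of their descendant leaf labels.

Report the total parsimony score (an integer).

20

FW@0: {C} ∩ {C} = {C} (intersection, +0)
JQ@0: {C} ∩ {C} = {C} (intersection, +0)
FJQW@0: {C} ∩ {C} = {C} (intersection, +0)
FJLQW@0: {C} ∩ {C} = {C} (intersection, +0)
GM@0: {T} ∪ {G} = {G,T} (union, +1)
FGJLMQW@0: {C} ∪ {G,T} = {C,G,T} (union, +1)
FW@1: {G} ∪ {C} = {C,G} (union, +1)
JQ@1: {C} ∪ {G} = {C,G} (union, +1)
FJQW@1: {C,G} ∩ {C,G} = {C,G} (intersection, +0)
FJLQW@1: {C,G} ∩ {C} = {C} (intersection, +0)
GM@1: {A} ∩ {A} = {A} (intersection, +0)
FGJLMQW@1: {C} ∪ {A} = {A,C} (union, +1)
FW@2: {A} ∪ {G} = {A,G} (union, +1)
JQ@2: {T} ∩ {T} = {T} (intersection, +0)
FJQW@2: {A,G} ∪ {T} = {A,G,T} (union, +1)
FJLQW@2: {A,G,T} ∩ {A} = {A} (intersection, +0)
GM@2: {T} ∪ {A} = {A,T} (union, +1)
FGJLMQW@2: {A} ∩ {A,T} = {A} (intersection, +0)
FW@3: {T} ∩ {T} = {T} (intersection, +0)
JQ@3: {C} ∩ {C} = {C} (intersection, +0)
FJQW@3: {T} ∪ {C} = {C,T} (union, +1)
FJLQW@3: {C,T} ∩ {T} = {T} (intersection, +0)
GM@3: {G} ∪ {C} = {C,G} (union, +1)
FGJLMQW@3: {T} ∪ {C,G} = {C,G,T} (union, +1)
FW@4: {A} ∪ {C} = {A,C} (union, +1)
JQ@4: {G} ∪ {C} = {C,G} (union, +1)
FJQW@4: {A,C} ∩ {C,G} = {C} (intersection, +0)
FJLQW@4: {C} ∪ {G} = {C,G} (union, +1)
GM@4: {A} ∪ {C} = {A,C} (union, +1)
FGJLMQW@4: {C,G} ∩ {A,C} = {C} (intersection, +0)
FW@5: {A} ∪ {C} = {A,C} (union, +1)
JQ@5: {G} ∪ {T} = {G,T} (union, +1)
FJQW@5: {A,C} ∪ {G,T} = {A,C,G,T} (union, +1)
FJLQW@5: {A,C,G,T} ∩ {C} = {C} (intersection, +0)
GM@5: {G} ∪ {A} = {A,G} (union, +1)
FGJLMQW@5: {C} ∪ {A,G} = {A,C,G} (union, +1)
per-site changes: [2, 3, 3, 3, 4, 5]; total = 20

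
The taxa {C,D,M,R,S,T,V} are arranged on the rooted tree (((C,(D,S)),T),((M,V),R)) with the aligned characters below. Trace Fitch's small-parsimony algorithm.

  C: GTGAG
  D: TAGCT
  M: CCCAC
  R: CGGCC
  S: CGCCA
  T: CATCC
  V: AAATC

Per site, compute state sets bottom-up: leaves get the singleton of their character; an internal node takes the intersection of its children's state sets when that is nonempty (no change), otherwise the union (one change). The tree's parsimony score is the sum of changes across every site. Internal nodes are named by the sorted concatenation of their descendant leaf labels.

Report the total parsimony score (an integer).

17

[col 0] DS: children D:{T}, S:{C} ∪→ {C,T}; cost 1
[col 0] CDS: children C:{G}, DS:{C,T} ∪→ {C,G,T}; cost 1
[col 0] CDST: children CDS:{C,G,T}, T:{C} ∩→ {C}; cost 0
[col 0] MV: children M:{C}, V:{A} ∪→ {A,C}; cost 1
[col 0] MRV: children MV:{A,C}, R:{C} ∩→ {C}; cost 0
[col 0] CDMRSTV: children CDST:{C}, MRV:{C} ∩→ {C}; cost 0
[col 1] DS: children D:{A}, S:{G} ∪→ {A,G}; cost 1
[col 1] CDS: children C:{T}, DS:{A,G} ∪→ {A,G,T}; cost 1
[col 1] CDST: children CDS:{A,G,T}, T:{A} ∩→ {A}; cost 0
[col 1] MV: children M:{C}, V:{A} ∪→ {A,C}; cost 1
[col 1] MRV: children MV:{A,C}, R:{G} ∪→ {A,C,G}; cost 1
[col 1] CDMRSTV: children CDST:{A}, MRV:{A,C,G} ∩→ {A}; cost 0
[col 2] DS: children D:{G}, S:{C} ∪→ {C,G}; cost 1
[col 2] CDS: children C:{G}, DS:{C,G} ∩→ {G}; cost 0
[col 2] CDST: children CDS:{G}, T:{T} ∪→ {G,T}; cost 1
[col 2] MV: children M:{C}, V:{A} ∪→ {A,C}; cost 1
[col 2] MRV: children MV:{A,C}, R:{G} ∪→ {A,C,G}; cost 1
[col 2] CDMRSTV: children CDST:{G,T}, MRV:{A,C,G} ∩→ {G}; cost 0
[col 3] DS: children D:{C}, S:{C} ∩→ {C}; cost 0
[col 3] CDS: children C:{A}, DS:{C} ∪→ {A,C}; cost 1
[col 3] CDST: children CDS:{A,C}, T:{C} ∩→ {C}; cost 0
[col 3] MV: children M:{A}, V:{T} ∪→ {A,T}; cost 1
[col 3] MRV: children MV:{A,T}, R:{C} ∪→ {A,C,T}; cost 1
[col 3] CDMRSTV: children CDST:{C}, MRV:{A,C,T} ∩→ {C}; cost 0
[col 4] DS: children D:{T}, S:{A} ∪→ {A,T}; cost 1
[col 4] CDS: children C:{G}, DS:{A,T} ∪→ {A,G,T}; cost 1
[col 4] CDST: children CDS:{A,G,T}, T:{C} ∪→ {A,C,G,T}; cost 1
[col 4] MV: children M:{C}, V:{C} ∩→ {C}; cost 0
[col 4] MRV: children MV:{C}, R:{C} ∩→ {C}; cost 0
[col 4] CDMRSTV: children CDST:{A,C,G,T}, MRV:{C} ∩→ {C}; cost 0
per-site changes: [3, 4, 4, 3, 3]; total = 17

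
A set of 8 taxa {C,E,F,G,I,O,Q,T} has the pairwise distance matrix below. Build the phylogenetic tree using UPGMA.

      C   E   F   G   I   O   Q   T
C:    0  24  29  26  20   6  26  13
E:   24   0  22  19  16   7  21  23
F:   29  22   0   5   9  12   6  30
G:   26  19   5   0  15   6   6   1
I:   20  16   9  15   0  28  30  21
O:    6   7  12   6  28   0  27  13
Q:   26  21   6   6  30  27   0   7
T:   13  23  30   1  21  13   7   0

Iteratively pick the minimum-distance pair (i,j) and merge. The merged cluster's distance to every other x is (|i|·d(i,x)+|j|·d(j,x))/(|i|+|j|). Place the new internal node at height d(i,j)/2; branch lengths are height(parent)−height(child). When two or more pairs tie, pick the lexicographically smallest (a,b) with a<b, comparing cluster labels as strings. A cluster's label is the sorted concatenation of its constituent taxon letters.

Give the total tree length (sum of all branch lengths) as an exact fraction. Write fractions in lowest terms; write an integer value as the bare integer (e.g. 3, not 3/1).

step 1: merge (G,T) at d=1; branch lengths G→1/2, T→1/2; new cluster GT
  updated: d(C,GT)=39/2, d(E,GT)=21, d(F,GT)=35/2, d(GT,I)=18, d(GT,O)=19/2, d(GT,Q)=13/2
step 2: merge (C,O) at d=6; branch lengths C→3, O→3; new cluster CO
  updated: d(CO,E)=31/2, d(CO,F)=41/2, d(CO,GT)=29/2, d(CO,I)=24, d(CO,Q)=53/2
step 3: merge (F,Q) at d=6; branch lengths F→3, Q→3; new cluster FQ
  updated: d(CO,FQ)=47/2, d(E,FQ)=43/2, d(FQ,GT)=12, d(FQ,I)=39/2
step 4: merge (FQ,GT) at d=12; branch lengths FQ→3, GT→11/2; new cluster FGQT
  updated: d(CO,FGQT)=19, d(E,FGQT)=85/4, d(FGQT,I)=75/4
step 5: merge (CO,E) at d=31/2; branch lengths CO→19/4, E→31/4; new cluster CEO
  updated: d(CEO,FGQT)=79/4, d(CEO,I)=64/3
step 6: merge (FGQT,I) at d=75/4; branch lengths FGQT→27/8, I→75/8; new cluster FGIQT
  updated: d(CEO,FGIQT)=301/15
step 7: merge (CEO,FGIQT) at d=301/15; branch lengths CEO→137/60, FGIQT→79/120; new cluster CEFGIOQT
final tree: (((C:3,O:3):19/4,E:31/4):137/60,(((F:3,Q:3):3,(G:1/2,T:1/2):11/2):27/8,I:75/8):79/120)
total length: 5963/120

5963/120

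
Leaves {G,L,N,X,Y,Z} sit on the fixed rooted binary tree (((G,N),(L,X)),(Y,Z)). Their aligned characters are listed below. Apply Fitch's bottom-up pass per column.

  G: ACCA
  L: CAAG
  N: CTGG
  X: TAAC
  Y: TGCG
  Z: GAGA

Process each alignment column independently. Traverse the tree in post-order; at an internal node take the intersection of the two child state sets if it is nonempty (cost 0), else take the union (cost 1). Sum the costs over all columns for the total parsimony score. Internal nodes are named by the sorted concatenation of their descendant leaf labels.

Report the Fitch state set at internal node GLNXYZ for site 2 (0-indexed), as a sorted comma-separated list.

site 0, node GN: G={A} ∪ N={C} → {A,C} (+1)
site 0, node LX: L={C} ∪ X={T} → {C,T} (+1)
site 0, node GLNX: GN={A,C} ∩ LX={C,T} → {C} (+0)
site 0, node YZ: Y={T} ∪ Z={G} → {G,T} (+1)
site 0, node GLNXYZ: GLNX={C} ∪ YZ={G,T} → {C,G,T} (+1)
site 1, node GN: G={C} ∪ N={T} → {C,T} (+1)
site 1, node LX: L={A} ∩ X={A} → {A} (+0)
site 1, node GLNX: GN={C,T} ∪ LX={A} → {A,C,T} (+1)
site 1, node YZ: Y={G} ∪ Z={A} → {A,G} (+1)
site 1, node GLNXYZ: GLNX={A,C,T} ∩ YZ={A,G} → {A} (+0)
site 2, node GN: G={C} ∪ N={G} → {C,G} (+1)
site 2, node LX: L={A} ∩ X={A} → {A} (+0)
site 2, node GLNX: GN={C,G} ∪ LX={A} → {A,C,G} (+1)
site 2, node YZ: Y={C} ∪ Z={G} → {C,G} (+1)
site 2, node GLNXYZ: GLNX={A,C,G} ∩ YZ={C,G} → {C,G} (+0)
site 3, node GN: G={A} ∪ N={G} → {A,G} (+1)
site 3, node LX: L={G} ∪ X={C} → {C,G} (+1)
site 3, node GLNX: GN={A,G} ∩ LX={C,G} → {G} (+0)
site 3, node YZ: Y={G} ∪ Z={A} → {A,G} (+1)
site 3, node GLNXYZ: GLNX={G} ∩ YZ={A,G} → {G} (+0)
per-site changes: [4, 3, 3, 3]; total = 13

C,G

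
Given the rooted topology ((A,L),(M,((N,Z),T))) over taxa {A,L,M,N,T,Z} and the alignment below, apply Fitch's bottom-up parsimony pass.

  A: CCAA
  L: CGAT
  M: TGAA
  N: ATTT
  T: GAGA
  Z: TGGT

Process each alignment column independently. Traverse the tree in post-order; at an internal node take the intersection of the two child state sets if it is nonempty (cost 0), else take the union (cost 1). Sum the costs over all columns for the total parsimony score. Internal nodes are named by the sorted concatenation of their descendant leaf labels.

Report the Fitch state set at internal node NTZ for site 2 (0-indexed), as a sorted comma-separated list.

G

site 0, node AL: A={C} ∩ L={C} → {C} (+0)
site 0, node NZ: N={A} ∪ Z={T} → {A,T} (+1)
site 0, node NTZ: NZ={A,T} ∪ T={G} → {A,G,T} (+1)
site 0, node MNTZ: M={T} ∩ NTZ={A,G,T} → {T} (+0)
site 0, node ALMNTZ: AL={C} ∪ MNTZ={T} → {C,T} (+1)
site 1, node AL: A={C} ∪ L={G} → {C,G} (+1)
site 1, node NZ: N={T} ∪ Z={G} → {G,T} (+1)
site 1, node NTZ: NZ={G,T} ∪ T={A} → {A,G,T} (+1)
site 1, node MNTZ: M={G} ∩ NTZ={A,G,T} → {G} (+0)
site 1, node ALMNTZ: AL={C,G} ∩ MNTZ={G} → {G} (+0)
site 2, node AL: A={A} ∩ L={A} → {A} (+0)
site 2, node NZ: N={T} ∪ Z={G} → {G,T} (+1)
site 2, node NTZ: NZ={G,T} ∩ T={G} → {G} (+0)
site 2, node MNTZ: M={A} ∪ NTZ={G} → {A,G} (+1)
site 2, node ALMNTZ: AL={A} ∩ MNTZ={A,G} → {A} (+0)
site 3, node AL: A={A} ∪ L={T} → {A,T} (+1)
site 3, node NZ: N={T} ∩ Z={T} → {T} (+0)
site 3, node NTZ: NZ={T} ∪ T={A} → {A,T} (+1)
site 3, node MNTZ: M={A} ∩ NTZ={A,T} → {A} (+0)
site 3, node ALMNTZ: AL={A,T} ∩ MNTZ={A} → {A} (+0)
per-site changes: [3, 3, 2, 2]; total = 10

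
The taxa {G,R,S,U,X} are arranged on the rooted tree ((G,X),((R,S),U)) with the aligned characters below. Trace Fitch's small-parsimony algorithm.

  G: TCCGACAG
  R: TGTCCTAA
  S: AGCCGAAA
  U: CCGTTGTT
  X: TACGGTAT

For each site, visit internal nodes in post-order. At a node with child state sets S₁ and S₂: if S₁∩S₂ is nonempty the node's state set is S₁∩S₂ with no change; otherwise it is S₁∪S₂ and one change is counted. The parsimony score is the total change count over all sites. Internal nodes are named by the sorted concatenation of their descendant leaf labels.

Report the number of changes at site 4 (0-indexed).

site 0, node GX: G={T} ∩ X={T} → {T} (+0)
site 0, node RS: R={T} ∪ S={A} → {A,T} (+1)
site 0, node RSU: RS={A,T} ∪ U={C} → {A,C,T} (+1)
site 0, node GRSUX: GX={T} ∩ RSU={A,C,T} → {T} (+0)
site 1, node GX: G={C} ∪ X={A} → {A,C} (+1)
site 1, node RS: R={G} ∩ S={G} → {G} (+0)
site 1, node RSU: RS={G} ∪ U={C} → {C,G} (+1)
site 1, node GRSUX: GX={A,C} ∩ RSU={C,G} → {C} (+0)
site 2, node GX: G={C} ∩ X={C} → {C} (+0)
site 2, node RS: R={T} ∪ S={C} → {C,T} (+1)
site 2, node RSU: RS={C,T} ∪ U={G} → {C,G,T} (+1)
site 2, node GRSUX: GX={C} ∩ RSU={C,G,T} → {C} (+0)
site 3, node GX: G={G} ∩ X={G} → {G} (+0)
site 3, node RS: R={C} ∩ S={C} → {C} (+0)
site 3, node RSU: RS={C} ∪ U={T} → {C,T} (+1)
site 3, node GRSUX: GX={G} ∪ RSU={C,T} → {C,G,T} (+1)
site 4, node GX: G={A} ∪ X={G} → {A,G} (+1)
site 4, node RS: R={C} ∪ S={G} → {C,G} (+1)
site 4, node RSU: RS={C,G} ∪ U={T} → {C,G,T} (+1)
site 4, node GRSUX: GX={A,G} ∩ RSU={C,G,T} → {G} (+0)
site 5, node GX: G={C} ∪ X={T} → {C,T} (+1)
site 5, node RS: R={T} ∪ S={A} → {A,T} (+1)
site 5, node RSU: RS={A,T} ∪ U={G} → {A,G,T} (+1)
site 5, node GRSUX: GX={C,T} ∩ RSU={A,G,T} → {T} (+0)
site 6, node GX: G={A} ∩ X={A} → {A} (+0)
site 6, node RS: R={A} ∩ S={A} → {A} (+0)
site 6, node RSU: RS={A} ∪ U={T} → {A,T} (+1)
site 6, node GRSUX: GX={A} ∩ RSU={A,T} → {A} (+0)
site 7, node GX: G={G} ∪ X={T} → {G,T} (+1)
site 7, node RS: R={A} ∩ S={A} → {A} (+0)
site 7, node RSU: RS={A} ∪ U={T} → {A,T} (+1)
site 7, node GRSUX: GX={G,T} ∩ RSU={A,T} → {T} (+0)
per-site changes: [2, 2, 2, 2, 3, 3, 1, 2]; total = 17

3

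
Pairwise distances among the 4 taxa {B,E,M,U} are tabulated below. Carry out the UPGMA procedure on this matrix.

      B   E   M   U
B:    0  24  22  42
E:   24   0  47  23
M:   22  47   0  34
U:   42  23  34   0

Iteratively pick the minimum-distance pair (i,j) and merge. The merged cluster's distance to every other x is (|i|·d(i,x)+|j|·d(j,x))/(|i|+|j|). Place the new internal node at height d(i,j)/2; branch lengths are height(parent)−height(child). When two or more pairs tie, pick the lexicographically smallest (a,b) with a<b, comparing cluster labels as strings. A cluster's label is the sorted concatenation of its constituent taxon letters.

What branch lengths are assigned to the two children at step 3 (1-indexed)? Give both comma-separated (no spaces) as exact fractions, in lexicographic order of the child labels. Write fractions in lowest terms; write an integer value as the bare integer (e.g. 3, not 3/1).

59/8,55/8

1. join B+M (d=22) ⇒ BM; edges |B|=11, |M|=11
  updated: d(BM,E)=71/2, d(BM,U)=38
2. join E+U (d=23) ⇒ EU; edges |E|=23/2, |U|=23/2
  updated: d(BM,EU)=147/4
3. join BM+EU (d=147/4) ⇒ BEMU; edges |BM|=59/8, |EU|=55/8
final tree: ((B:11,M:11):59/8,(E:23/2,U:23/2):55/8)
total length: 237/4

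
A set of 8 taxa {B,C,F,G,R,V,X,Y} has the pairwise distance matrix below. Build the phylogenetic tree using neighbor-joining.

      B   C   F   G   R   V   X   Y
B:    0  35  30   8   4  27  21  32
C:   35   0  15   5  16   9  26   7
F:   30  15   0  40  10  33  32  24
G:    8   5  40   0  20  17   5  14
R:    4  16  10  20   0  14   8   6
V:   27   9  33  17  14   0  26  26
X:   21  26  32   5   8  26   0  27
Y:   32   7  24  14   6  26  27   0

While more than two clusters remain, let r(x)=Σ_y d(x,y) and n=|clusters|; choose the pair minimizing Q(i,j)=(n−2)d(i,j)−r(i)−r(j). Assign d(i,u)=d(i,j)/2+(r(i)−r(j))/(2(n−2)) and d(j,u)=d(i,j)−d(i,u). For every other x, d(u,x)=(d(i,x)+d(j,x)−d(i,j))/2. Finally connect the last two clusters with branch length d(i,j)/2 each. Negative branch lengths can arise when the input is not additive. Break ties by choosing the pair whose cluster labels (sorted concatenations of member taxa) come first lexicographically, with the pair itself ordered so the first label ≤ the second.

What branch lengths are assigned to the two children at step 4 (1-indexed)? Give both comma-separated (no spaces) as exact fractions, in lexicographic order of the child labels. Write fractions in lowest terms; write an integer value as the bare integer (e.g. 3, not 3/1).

73/12,-13/3

1. join G+X (d=5, Q=-224) ⇒ GX; edges |G|=-1/2, |X|=11/2
  updated: d(B,GX)=12, d(C,GX)=13, d(F,GX)=67/2, d(GX,R)=23/2, d(GX,V)=19, d(GX,Y)=18
2. join B+GX (d=12, Q=-187) ⇒ BGX; edges |B|=93/10, |GX|=27/10
  updated: d(BGX,C)=18, d(BGX,F)=103/4, d(BGX,R)=7/4, d(BGX,V)=17, d(BGX,Y)=19
3. join C+V (d=9, Q=-128) ⇒ CV; edges |C|=1/4, |V|=35/4
  updated: d(BGX,CV)=13, d(CV,F)=39/2, d(CV,R)=21/2, d(CV,Y)=12
4. join BGX+R (d=7/4, Q=-165/2) ⇒ BGRX; edges |BGX|=73/12, |R|=-13/3
  updated: d(BGRX,CV)=87/8, d(BGRX,F)=17, d(BGRX,Y)=93/8
5. join BGRX+F (d=17, Q=-66) ⇒ BFGRX; edges |BGRX|=13/4, |F|=55/4
  updated: d(BFGRX,CV)=107/16, d(BFGRX,Y)=149/16
6. join BFGRX+CV (d=107/16, Q=-28) ⇒ BCFGRVX; edges |BFGRX|=2, |CV|=75/16
  updated: d(BCFGRVX,Y)=117/16
7. join BCFGRVX+Y (d=117/16) ⇒ BCFGRVXY; edges |BCFGRVX|=117/32, |Y|=117/32
final tree: (((((B:93/10,(G:-1/2,X:11/2):27/10):73/12,R:-13/3):13/4,F:55/4):2,(C:1/4,V:35/4):75/16):117/32,Y:117/32)
total length: 235/4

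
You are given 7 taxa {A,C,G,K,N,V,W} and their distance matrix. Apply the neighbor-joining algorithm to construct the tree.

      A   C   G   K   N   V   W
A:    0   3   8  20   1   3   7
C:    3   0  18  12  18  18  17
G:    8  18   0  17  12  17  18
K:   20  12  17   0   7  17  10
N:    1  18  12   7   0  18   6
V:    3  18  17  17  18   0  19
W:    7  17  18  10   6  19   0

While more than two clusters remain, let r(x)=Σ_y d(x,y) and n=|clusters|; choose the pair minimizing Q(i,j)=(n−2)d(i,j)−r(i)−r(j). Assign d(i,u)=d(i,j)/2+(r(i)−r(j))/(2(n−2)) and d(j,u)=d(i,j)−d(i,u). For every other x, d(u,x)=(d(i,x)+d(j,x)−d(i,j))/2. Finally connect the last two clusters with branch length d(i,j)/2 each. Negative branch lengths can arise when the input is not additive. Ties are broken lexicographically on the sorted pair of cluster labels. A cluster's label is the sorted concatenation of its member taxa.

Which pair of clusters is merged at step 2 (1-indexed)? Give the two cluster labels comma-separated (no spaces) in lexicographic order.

iteration 1: select A,V (d=3, Q=-119); attach at lengths (-7/2, 13/2); label the merged cluster AV
  updated: d(AV,C)=9, d(AV,G)=11, d(AV,K)=17, d(AV,N)=8, d(AV,W)=23/2
iteration 2: select AV,C (d=9, Q=-189/2); attach at lengths (37/16, 107/16); label the merged cluster ACV
  updated: d(ACV,G)=10, d(ACV,K)=10, d(ACV,N)=17/2, d(ACV,W)=39/4
iteration 3: select ACV,G (d=10, Q=-261/4); attach at lengths (15/8, 65/8); label the merged cluster ACGV
  updated: d(ACGV,K)=17/2, d(ACGV,N)=21/4, d(ACGV,W)=71/8
iteration 4: select ACGV,K (d=17/2, Q=-249/8); attach at lengths (113/32, 159/32); label the merged cluster ACGKV
  updated: d(ACGKV,N)=15/8, d(ACGKV,W)=83/16
iteration 5: select ACGKV,N (d=15/8, Q=-209/16); attach at lengths (17/32, 43/32); label the merged cluster ACGKNV
  updated: d(ACGKNV,W)=149/32
iteration 6: select ACGKNV,W (d=149/32); attach at lengths (149/64, 149/64); label the merged cluster ACGKNVW
final tree: ((((((A:-7/2,V:13/2):37/16,C:107/16):15/8,G:65/8):113/32,K:159/32):17/32,N:43/32):149/64,W:149/64)
total length: 1185/32

AV,C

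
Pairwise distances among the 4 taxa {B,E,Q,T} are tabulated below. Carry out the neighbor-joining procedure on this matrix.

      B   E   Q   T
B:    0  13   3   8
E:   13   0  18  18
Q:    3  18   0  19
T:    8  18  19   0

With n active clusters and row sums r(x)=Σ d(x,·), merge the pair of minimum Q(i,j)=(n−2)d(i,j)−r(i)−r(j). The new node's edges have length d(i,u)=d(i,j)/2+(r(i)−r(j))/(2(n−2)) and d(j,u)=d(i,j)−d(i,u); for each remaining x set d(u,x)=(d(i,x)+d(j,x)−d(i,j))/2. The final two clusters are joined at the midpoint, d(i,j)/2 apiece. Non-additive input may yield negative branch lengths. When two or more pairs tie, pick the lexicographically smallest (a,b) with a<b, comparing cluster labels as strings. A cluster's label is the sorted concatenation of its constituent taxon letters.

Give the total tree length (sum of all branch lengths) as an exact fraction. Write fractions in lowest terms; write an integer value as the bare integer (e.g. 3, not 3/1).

25

step 1: merge (B,Q) at d=3, Q=-58; branch lengths B→-5/2, Q→11/2; new cluster BQ
  updated: d(BQ,E)=14, d(BQ,T)=12
step 2: merge (BQ,E) at d=14, Q=-44; branch lengths BQ→4, E→10; new cluster BEQ
  updated: d(BEQ,T)=8
step 3: merge (BEQ,T) at d=8; branch lengths BEQ→4, T→4; new cluster BEQT
final tree: (((B:-5/2,Q:11/2):4,E:10):4,T:4)
total length: 25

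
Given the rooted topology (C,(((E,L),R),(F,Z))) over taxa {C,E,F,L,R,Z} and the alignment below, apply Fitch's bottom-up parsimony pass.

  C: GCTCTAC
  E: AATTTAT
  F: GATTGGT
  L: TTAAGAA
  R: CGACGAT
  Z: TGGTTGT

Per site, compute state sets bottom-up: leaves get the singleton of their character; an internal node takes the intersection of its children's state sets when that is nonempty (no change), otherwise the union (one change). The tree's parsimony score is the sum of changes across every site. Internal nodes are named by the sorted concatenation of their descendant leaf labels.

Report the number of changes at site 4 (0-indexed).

[col 0] EL: children E:{A}, L:{T} ∪→ {A,T}; cost 1
[col 0] ELR: children EL:{A,T}, R:{C} ∪→ {A,C,T}; cost 1
[col 0] FZ: children F:{G}, Z:{T} ∪→ {G,T}; cost 1
[col 0] EFLRZ: children ELR:{A,C,T}, FZ:{G,T} ∩→ {T}; cost 0
[col 0] CEFLRZ: children C:{G}, EFLRZ:{T} ∪→ {G,T}; cost 1
[col 1] EL: children E:{A}, L:{T} ∪→ {A,T}; cost 1
[col 1] ELR: children EL:{A,T}, R:{G} ∪→ {A,G,T}; cost 1
[col 1] FZ: children F:{A}, Z:{G} ∪→ {A,G}; cost 1
[col 1] EFLRZ: children ELR:{A,G,T}, FZ:{A,G} ∩→ {A,G}; cost 0
[col 1] CEFLRZ: children C:{C}, EFLRZ:{A,G} ∪→ {A,C,G}; cost 1
[col 2] EL: children E:{T}, L:{A} ∪→ {A,T}; cost 1
[col 2] ELR: children EL:{A,T}, R:{A} ∩→ {A}; cost 0
[col 2] FZ: children F:{T}, Z:{G} ∪→ {G,T}; cost 1
[col 2] EFLRZ: children ELR:{A}, FZ:{G,T} ∪→ {A,G,T}; cost 1
[col 2] CEFLRZ: children C:{T}, EFLRZ:{A,G,T} ∩→ {T}; cost 0
[col 3] EL: children E:{T}, L:{A} ∪→ {A,T}; cost 1
[col 3] ELR: children EL:{A,T}, R:{C} ∪→ {A,C,T}; cost 1
[col 3] FZ: children F:{T}, Z:{T} ∩→ {T}; cost 0
[col 3] EFLRZ: children ELR:{A,C,T}, FZ:{T} ∩→ {T}; cost 0
[col 3] CEFLRZ: children C:{C}, EFLRZ:{T} ∪→ {C,T}; cost 1
[col 4] EL: children E:{T}, L:{G} ∪→ {G,T}; cost 1
[col 4] ELR: children EL:{G,T}, R:{G} ∩→ {G}; cost 0
[col 4] FZ: children F:{G}, Z:{T} ∪→ {G,T}; cost 1
[col 4] EFLRZ: children ELR:{G}, FZ:{G,T} ∩→ {G}; cost 0
[col 4] CEFLRZ: children C:{T}, EFLRZ:{G} ∪→ {G,T}; cost 1
[col 5] EL: children E:{A}, L:{A} ∩→ {A}; cost 0
[col 5] ELR: children EL:{A}, R:{A} ∩→ {A}; cost 0
[col 5] FZ: children F:{G}, Z:{G} ∩→ {G}; cost 0
[col 5] EFLRZ: children ELR:{A}, FZ:{G} ∪→ {A,G}; cost 1
[col 5] CEFLRZ: children C:{A}, EFLRZ:{A,G} ∩→ {A}; cost 0
[col 6] EL: children E:{T}, L:{A} ∪→ {A,T}; cost 1
[col 6] ELR: children EL:{A,T}, R:{T} ∩→ {T}; cost 0
[col 6] FZ: children F:{T}, Z:{T} ∩→ {T}; cost 0
[col 6] EFLRZ: children ELR:{T}, FZ:{T} ∩→ {T}; cost 0
[col 6] CEFLRZ: children C:{C}, EFLRZ:{T} ∪→ {C,T}; cost 1
per-site changes: [4, 4, 3, 3, 3, 1, 2]; total = 20

3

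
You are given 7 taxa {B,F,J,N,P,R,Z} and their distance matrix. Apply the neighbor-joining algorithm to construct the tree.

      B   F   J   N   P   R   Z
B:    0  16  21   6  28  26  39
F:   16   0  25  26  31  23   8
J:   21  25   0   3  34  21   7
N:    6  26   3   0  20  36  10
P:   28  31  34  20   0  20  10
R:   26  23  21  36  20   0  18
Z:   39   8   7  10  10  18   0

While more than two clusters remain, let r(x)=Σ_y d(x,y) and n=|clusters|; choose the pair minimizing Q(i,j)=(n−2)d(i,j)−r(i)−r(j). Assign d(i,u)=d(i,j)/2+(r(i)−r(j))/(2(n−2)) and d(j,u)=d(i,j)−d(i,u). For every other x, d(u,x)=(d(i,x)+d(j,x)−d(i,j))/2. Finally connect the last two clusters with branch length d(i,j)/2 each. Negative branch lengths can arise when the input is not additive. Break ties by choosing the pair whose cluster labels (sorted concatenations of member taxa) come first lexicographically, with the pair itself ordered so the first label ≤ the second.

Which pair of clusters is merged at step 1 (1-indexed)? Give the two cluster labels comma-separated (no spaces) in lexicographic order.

B,N

iteration 1: select B,N (d=6, Q=-207); attach at lengths (13/2, -1/2); label the merged cluster BN
  updated: d(BN,F)=18, d(BN,J)=9, d(BN,P)=21, d(BN,R)=28, d(BN,Z)=43/2
iteration 2: select BN,J (d=9, Q=-315/2); attach at lengths (75/16, 69/16); label the merged cluster BJN
  updated: d(BJN,F)=17, d(BJN,P)=23, d(BJN,R)=20, d(BJN,Z)=39/4
iteration 3: select P,R (d=20, Q=-105); attach at lengths (21/2, 19/2); label the merged cluster PR
  updated: d(BJN,PR)=23/2, d(F,PR)=17, d(PR,Z)=4
iteration 4: select BJN,PR (d=23/2, Q=-191/4); attach at lengths (115/16, 69/16); label the merged cluster BJNPR
  updated: d(BJNPR,F)=45/4, d(BJNPR,Z)=9/8
iteration 5: select BJNPR,F (d=45/4, Q=-163/8); attach at lengths (35/16, 145/16); label the merged cluster BFJNPR
  updated: d(BFJNPR,Z)=-17/16
iteration 6: select BFJNPR,Z (d=-17/16); attach at lengths (-17/32, -17/32); label the merged cluster BFJNPRZ
final tree: (((((B:13/2,N:-1/2):75/16,J:69/16):115/16,(P:21/2,R:19/2):69/16):35/16,F:145/16):-17/32,Z:-17/32)
total length: 907/16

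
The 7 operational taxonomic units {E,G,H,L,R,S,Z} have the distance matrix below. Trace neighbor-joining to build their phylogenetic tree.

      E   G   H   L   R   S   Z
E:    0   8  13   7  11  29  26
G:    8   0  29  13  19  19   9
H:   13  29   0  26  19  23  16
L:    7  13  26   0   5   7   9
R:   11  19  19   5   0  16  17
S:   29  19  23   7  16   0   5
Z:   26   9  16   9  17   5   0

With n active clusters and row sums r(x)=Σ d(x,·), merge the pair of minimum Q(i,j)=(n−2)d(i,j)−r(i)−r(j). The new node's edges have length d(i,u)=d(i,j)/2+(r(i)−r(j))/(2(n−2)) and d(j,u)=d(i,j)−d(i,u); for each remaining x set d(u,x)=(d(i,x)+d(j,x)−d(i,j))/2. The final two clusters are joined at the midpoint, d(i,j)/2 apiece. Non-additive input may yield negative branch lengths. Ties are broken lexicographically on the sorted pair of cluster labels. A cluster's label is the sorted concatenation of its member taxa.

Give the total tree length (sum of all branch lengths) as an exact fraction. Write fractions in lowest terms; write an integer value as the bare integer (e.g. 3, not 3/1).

701/16

1. join S+Z (d=5, Q=-156) ⇒ SZ; edges |S|=21/5, |Z|=4/5
  updated: d(E,SZ)=25, d(G,SZ)=23/2, d(H,SZ)=17, d(L,SZ)=11/2, d(R,SZ)=14
2. join E+H (d=13, Q=-116) ⇒ EH; edges |E|=3/2, |H|=23/2
  updated: d(EH,G)=12, d(EH,L)=10, d(EH,R)=17/2, d(EH,SZ)=29/2
3. join G+SZ (d=23/2, Q=-133/2) ⇒ GSZ; edges |G|=89/12, |SZ|=49/12
  updated: d(EH,GSZ)=15/2, d(GSZ,L)=7/2, d(GSZ,R)=43/4
4. join EH+R (d=17/2, Q=-133/4) ⇒ EHR; edges |EH|=75/16, |R|=61/16
  updated: d(EHR,GSZ)=39/8, d(EHR,L)=13/4
5. join EHR+GSZ (d=39/8, Q=-93/8) ⇒ EGHRSZ; edges |EHR|=37/16, |GSZ|=41/16
  updated: d(EGHRSZ,L)=15/16
6. join EGHRSZ+L (d=15/16) ⇒ EGHLRSZ; edges |EGHRSZ|=15/32, |L|=15/32
final tree: ((((E:3/2,H:23/2):75/16,R:61/16):37/16,(G:89/12,(S:21/5,Z:4/5):49/12):41/16):15/32,L:15/32)
total length: 701/16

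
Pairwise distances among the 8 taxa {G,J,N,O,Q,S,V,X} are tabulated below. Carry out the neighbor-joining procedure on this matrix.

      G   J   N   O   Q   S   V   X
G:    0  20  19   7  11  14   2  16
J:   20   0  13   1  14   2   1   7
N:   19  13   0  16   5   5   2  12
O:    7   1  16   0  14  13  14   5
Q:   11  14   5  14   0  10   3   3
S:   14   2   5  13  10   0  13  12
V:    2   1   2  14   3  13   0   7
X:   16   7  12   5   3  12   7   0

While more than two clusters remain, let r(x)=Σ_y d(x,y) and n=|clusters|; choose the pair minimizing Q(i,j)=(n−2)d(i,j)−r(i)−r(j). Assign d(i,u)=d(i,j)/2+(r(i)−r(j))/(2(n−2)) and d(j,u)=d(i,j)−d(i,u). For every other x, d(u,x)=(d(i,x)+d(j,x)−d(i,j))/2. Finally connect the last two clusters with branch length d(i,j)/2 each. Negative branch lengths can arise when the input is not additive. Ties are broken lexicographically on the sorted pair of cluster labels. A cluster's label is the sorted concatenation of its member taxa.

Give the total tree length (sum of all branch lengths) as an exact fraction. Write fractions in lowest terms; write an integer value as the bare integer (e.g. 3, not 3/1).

26

1. join J+O (d=1, Q=-122) ⇒ JO; edges |J|=-1/2, |O|=3/2
  updated: d(G,JO)=13, d(JO,N)=14, d(JO,Q)=27/2, d(JO,S)=7, d(JO,V)=7, d(JO,X)=11/2
2. join G+V (d=2, Q=-99) ⇒ GV; edges |G|=51/10, |V|=-31/10
  updated: d(GV,JO)=9, d(GV,N)=19/2, d(GV,Q)=6, d(GV,S)=25/2, d(GV,X)=21/2
3. join N+S (d=5, Q=-72) ⇒ NS; edges |N|=19/8, |S|=21/8
  updated: d(GV,NS)=17/2, d(JO,NS)=8, d(NS,Q)=5, d(NS,X)=19/2
4. join JO+X (d=11/2, Q=-48) ⇒ JOX; edges |JO|=4, |X|=3/2
  updated: d(GV,JOX)=7, d(JOX,NS)=6, d(JOX,Q)=11/2
5. join GV+JOX (d=7, Q=-26) ⇒ GJOVX; edges |GV|=17/4, |JOX|=11/4
  updated: d(GJOVX,NS)=15/4, d(GJOVX,Q)=9/4
6. join GJOVX+NS (d=15/4, Q=-11) ⇒ GJNOSVX; edges |GJOVX|=1/2, |NS|=13/4
  updated: d(GJNOSVX,Q)=7/4
7. join GJNOSVX+Q (d=7/4) ⇒ GJNOQSVX; edges |GJNOSVX|=7/8, |Q|=7/8
final tree: ((((G:51/10,V:-31/10):17/4,((J:-1/2,O:3/2):4,X:3/2):11/4):1/2,(N:19/8,S:21/8):13/4):7/8,Q:7/8)
total length: 26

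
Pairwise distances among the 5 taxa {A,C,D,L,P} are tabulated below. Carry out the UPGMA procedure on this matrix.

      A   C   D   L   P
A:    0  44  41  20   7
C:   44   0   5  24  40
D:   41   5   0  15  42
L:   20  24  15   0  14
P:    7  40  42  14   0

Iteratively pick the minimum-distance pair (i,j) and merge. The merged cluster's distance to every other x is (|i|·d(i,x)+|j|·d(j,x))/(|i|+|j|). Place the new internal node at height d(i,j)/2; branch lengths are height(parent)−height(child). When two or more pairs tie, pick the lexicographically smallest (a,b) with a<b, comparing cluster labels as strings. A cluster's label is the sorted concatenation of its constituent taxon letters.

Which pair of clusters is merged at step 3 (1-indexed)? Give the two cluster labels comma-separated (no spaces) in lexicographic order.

AP,L

1. join C+D (d=5) ⇒ CD; edges |C|=5/2, |D|=5/2
  updated: d(A,CD)=85/2, d(CD,L)=39/2, d(CD,P)=41
2. join A+P (d=7) ⇒ AP; edges |A|=7/2, |P|=7/2
  updated: d(AP,CD)=167/4, d(AP,L)=17
3. join AP+L (d=17) ⇒ ALP; edges |AP|=5, |L|=17/2
  updated: d(ALP,CD)=103/3
4. join ALP+CD (d=103/3) ⇒ ACDLP; edges |ALP|=26/3, |CD|=44/3
final tree: (((A:7/2,P:7/2):5,L:17/2):26/3,(C:5/2,D:5/2):44/3)
total length: 293/6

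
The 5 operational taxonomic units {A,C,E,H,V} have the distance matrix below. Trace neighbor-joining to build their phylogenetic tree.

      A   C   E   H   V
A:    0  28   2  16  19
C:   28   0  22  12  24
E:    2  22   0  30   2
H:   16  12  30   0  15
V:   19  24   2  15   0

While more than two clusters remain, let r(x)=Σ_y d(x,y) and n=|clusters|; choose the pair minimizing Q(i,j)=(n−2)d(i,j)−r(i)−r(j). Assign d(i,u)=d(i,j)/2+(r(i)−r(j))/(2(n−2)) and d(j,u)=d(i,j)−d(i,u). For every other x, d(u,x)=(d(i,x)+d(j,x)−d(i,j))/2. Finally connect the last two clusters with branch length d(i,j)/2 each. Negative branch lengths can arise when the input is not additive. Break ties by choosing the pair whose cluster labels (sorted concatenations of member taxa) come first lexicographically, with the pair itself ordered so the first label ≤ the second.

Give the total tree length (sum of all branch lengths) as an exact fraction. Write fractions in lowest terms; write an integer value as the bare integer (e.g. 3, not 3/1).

34

step 1: merge (C,H) at d=12, Q=-123; branch lengths C→49/6, H→23/6; new cluster CH
  updated: d(A,CH)=16, d(CH,E)=20, d(CH,V)=27/2
step 2: merge (A,E) at d=2, Q=-57; branch lengths A→17/4, E→-9/4; new cluster AE
  updated: d(AE,CH)=17, d(AE,V)=19/2
step 3: merge (AE,CH) at d=17, Q=-40; branch lengths AE→13/2, CH→21/2; new cluster ACEH
  updated: d(ACEH,V)=3
step 4: merge (ACEH,V) at d=3; branch lengths ACEH→3/2, V→3/2; new cluster ACEHV
final tree: (((A:17/4,E:-9/4):13/2,(C:49/6,H:23/6):21/2):3/2,V:3/2)
total length: 34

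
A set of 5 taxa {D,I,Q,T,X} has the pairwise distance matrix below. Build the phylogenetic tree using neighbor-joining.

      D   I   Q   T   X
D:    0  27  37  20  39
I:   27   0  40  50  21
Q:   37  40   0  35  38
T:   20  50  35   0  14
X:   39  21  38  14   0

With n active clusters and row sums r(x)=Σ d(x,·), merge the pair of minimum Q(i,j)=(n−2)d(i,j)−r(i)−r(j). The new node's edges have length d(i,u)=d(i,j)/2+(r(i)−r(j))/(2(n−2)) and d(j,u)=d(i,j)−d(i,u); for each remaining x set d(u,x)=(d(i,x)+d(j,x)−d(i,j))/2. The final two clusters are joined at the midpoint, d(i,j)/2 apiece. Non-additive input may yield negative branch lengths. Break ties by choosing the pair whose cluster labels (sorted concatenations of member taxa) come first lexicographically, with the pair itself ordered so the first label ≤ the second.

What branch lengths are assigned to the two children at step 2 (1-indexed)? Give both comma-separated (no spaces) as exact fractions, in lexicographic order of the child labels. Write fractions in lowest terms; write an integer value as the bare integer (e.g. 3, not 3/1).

45/4,63/4

1. join T+X (d=14, Q=-189) ⇒ TX; edges |T|=49/6, |X|=35/6
  updated: d(D,TX)=45/2, d(I,TX)=57/2, d(Q,TX)=59/2
2. join D+I (d=27, Q=-128) ⇒ DI; edges |D|=45/4, |I|=63/4
  updated: d(DI,Q)=25, d(DI,TX)=12
3. join DI+Q (d=25, Q=-133/2) ⇒ DIQ; edges |DI|=15/4, |Q|=85/4
  updated: d(DIQ,TX)=33/4
4. join DIQ+TX (d=33/4) ⇒ DIQTX; edges |DIQ|=33/8, |TX|=33/8
final tree: (((D:45/4,I:63/4):15/4,Q:85/4):33/8,(T:49/6,X:35/6):33/8)
total length: 297/4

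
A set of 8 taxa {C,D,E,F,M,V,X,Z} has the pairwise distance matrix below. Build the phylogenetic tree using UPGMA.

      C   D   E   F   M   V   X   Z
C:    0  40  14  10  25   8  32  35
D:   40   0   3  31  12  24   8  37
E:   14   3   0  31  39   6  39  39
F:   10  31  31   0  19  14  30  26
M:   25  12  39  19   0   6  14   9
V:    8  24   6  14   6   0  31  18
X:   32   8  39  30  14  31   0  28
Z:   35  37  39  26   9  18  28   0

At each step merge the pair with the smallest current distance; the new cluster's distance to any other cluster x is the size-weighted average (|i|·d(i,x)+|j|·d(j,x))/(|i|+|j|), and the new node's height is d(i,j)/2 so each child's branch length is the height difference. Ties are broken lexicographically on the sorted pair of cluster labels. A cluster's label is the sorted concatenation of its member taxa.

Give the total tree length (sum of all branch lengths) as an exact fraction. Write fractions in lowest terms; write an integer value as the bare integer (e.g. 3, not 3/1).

3947/60

step 1: merge (D,E) at d=3; branch lengths D→3/2, E→3/2; new cluster DE
  updated: d(C,DE)=27, d(DE,F)=31, d(DE,M)=51/2, d(DE,V)=15, d(DE,X)=47/2, d(DE,Z)=38
step 2: merge (M,V) at d=6; branch lengths M→3, V→3; new cluster MV
  updated: d(C,MV)=33/2, d(DE,MV)=81/4, d(F,MV)=33/2, d(MV,X)=45/2, d(MV,Z)=27/2
step 3: merge (C,F) at d=10; branch lengths C→5, F→5; new cluster CF
  updated: d(CF,DE)=29, d(CF,MV)=33/2, d(CF,X)=31, d(CF,Z)=61/2
step 4: merge (MV,Z) at d=27/2; branch lengths MV→15/4, Z→27/4; new cluster MVZ
  updated: d(CF,MVZ)=127/6, d(DE,MVZ)=157/6, d(MVZ,X)=73/3
step 5: merge (CF,MVZ) at d=127/6; branch lengths CF→67/12, MVZ→23/6; new cluster CFMVZ
  updated: d(CFMVZ,DE)=273/10, d(CFMVZ,X)=27
step 6: merge (DE,X) at d=47/2; branch lengths DE→41/4, X→47/4; new cluster DEX
  updated: d(CFMVZ,DEX)=136/5
step 7: merge (CFMVZ,DEX) at d=136/5; branch lengths CFMVZ→181/60, DEX→37/20; new cluster CDEFMVXZ
final tree: (((C:5,F:5):67/12,((M:3,V:3):15/4,Z:27/4):23/6):181/60,((D:3/2,E:3/2):41/4,X:47/4):37/20)
total length: 3947/60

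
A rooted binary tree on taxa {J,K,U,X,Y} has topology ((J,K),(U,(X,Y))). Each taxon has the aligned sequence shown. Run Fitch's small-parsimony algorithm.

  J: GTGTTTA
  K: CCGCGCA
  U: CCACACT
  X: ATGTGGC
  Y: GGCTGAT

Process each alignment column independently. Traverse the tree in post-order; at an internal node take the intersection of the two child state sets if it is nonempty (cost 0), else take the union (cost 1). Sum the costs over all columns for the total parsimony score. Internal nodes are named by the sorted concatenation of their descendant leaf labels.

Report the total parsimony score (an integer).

17

site 0, node JK: J={G} ∪ K={C} → {C,G} (+1)
site 0, node XY: X={A} ∪ Y={G} → {A,G} (+1)
site 0, node UXY: U={C} ∪ XY={A,G} → {A,C,G} (+1)
site 0, node JKUXY: JK={C,G} ∩ UXY={A,C,G} → {C,G} (+0)
site 1, node JK: J={T} ∪ K={C} → {C,T} (+1)
site 1, node XY: X={T} ∪ Y={G} → {G,T} (+1)
site 1, node UXY: U={C} ∪ XY={G,T} → {C,G,T} (+1)
site 1, node JKUXY: JK={C,T} ∩ UXY={C,G,T} → {C,T} (+0)
site 2, node JK: J={G} ∩ K={G} → {G} (+0)
site 2, node XY: X={G} ∪ Y={C} → {C,G} (+1)
site 2, node UXY: U={A} ∪ XY={C,G} → {A,C,G} (+1)
site 2, node JKUXY: JK={G} ∩ UXY={A,C,G} → {G} (+0)
site 3, node JK: J={T} ∪ K={C} → {C,T} (+1)
site 3, node XY: X={T} ∩ Y={T} → {T} (+0)
site 3, node UXY: U={C} ∪ XY={T} → {C,T} (+1)
site 3, node JKUXY: JK={C,T} ∩ UXY={C,T} → {C,T} (+0)
site 4, node JK: J={T} ∪ K={G} → {G,T} (+1)
site 4, node XY: X={G} ∩ Y={G} → {G} (+0)
site 4, node UXY: U={A} ∪ XY={G} → {A,G} (+1)
site 4, node JKUXY: JK={G,T} ∩ UXY={A,G} → {G} (+0)
site 5, node JK: J={T} ∪ K={C} → {C,T} (+1)
site 5, node XY: X={G} ∪ Y={A} → {A,G} (+1)
site 5, node UXY: U={C} ∪ XY={A,G} → {A,C,G} (+1)
site 5, node JKUXY: JK={C,T} ∩ UXY={A,C,G} → {C} (+0)
site 6, node JK: J={A} ∩ K={A} → {A} (+0)
site 6, node XY: X={C} ∪ Y={T} → {C,T} (+1)
site 6, node UXY: U={T} ∩ XY={C,T} → {T} (+0)
site 6, node JKUXY: JK={A} ∪ UXY={T} → {A,T} (+1)
per-site changes: [3, 3, 2, 2, 2, 3, 2]; total = 17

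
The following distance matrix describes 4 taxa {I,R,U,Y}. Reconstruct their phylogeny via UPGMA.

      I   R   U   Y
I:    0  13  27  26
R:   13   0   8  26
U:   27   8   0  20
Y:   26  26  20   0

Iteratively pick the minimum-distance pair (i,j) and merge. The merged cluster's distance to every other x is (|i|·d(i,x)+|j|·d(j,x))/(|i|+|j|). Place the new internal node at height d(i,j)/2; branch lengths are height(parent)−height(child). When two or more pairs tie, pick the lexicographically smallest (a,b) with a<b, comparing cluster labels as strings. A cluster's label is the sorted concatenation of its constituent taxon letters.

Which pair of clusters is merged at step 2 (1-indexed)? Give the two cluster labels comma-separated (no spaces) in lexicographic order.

step 1: merge (R,U) at d=8; branch lengths R→4, U→4; new cluster RU
  updated: d(I,RU)=20, d(RU,Y)=23
step 2: merge (I,RU) at d=20; branch lengths I→10, RU→6; new cluster IRU
  updated: d(IRU,Y)=24
step 3: merge (IRU,Y) at d=24; branch lengths IRU→2, Y→12; new cluster IRUY
final tree: ((I:10,(R:4,U:4):6):2,Y:12)
total length: 38

I,RU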